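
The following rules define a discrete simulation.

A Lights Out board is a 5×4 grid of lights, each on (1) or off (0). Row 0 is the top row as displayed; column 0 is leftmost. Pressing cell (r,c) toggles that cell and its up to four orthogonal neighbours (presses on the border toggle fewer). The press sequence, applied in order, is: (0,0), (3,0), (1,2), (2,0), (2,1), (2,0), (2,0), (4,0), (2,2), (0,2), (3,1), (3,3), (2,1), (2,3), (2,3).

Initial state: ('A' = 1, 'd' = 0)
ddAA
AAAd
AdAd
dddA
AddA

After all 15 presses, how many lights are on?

9

t=0: ddAA
AAAd
AdAd
dddA
AddA
t=1: AAAA
dAAd
AdAd
dddA
AddA
t=2: AAAA
dAAd
ddAd
AAdA
dddA
t=3: AAdA
dddA
dddd
AAdA
dddA
t=4: AAdA
AddA
AAdd
dAdA
dddA
t=5: AAdA
AAdA
ddAd
dddA
dddA
t=6: AAdA
dAdA
AAAd
AddA
dddA
t=7: AAdA
AAdA
ddAd
dddA
dddA
t=8: AAdA
AAdA
ddAd
AddA
AAdA
t=9: AAdA
AAAA
dAdA
AdAA
AAdA
t=10: AdAd
AAdA
dAdA
AdAA
AAdA
t=11: AdAd
AAdA
dddA
dAdA
AddA
t=12: AdAd
AAdA
dddd
dAAd
Addd
t=13: AdAd
AddA
AAAd
ddAd
Addd
t=14: AdAd
Addd
AAdA
ddAA
Addd
t=15: AdAd
AddA
AAAd
ddAd
Addd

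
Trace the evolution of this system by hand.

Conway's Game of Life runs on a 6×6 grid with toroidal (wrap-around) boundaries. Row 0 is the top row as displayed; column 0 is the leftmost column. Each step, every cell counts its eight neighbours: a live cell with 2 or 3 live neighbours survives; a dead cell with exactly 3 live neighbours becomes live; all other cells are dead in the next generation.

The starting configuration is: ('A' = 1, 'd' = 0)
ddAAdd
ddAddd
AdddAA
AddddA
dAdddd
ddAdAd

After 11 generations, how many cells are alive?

2

0) ddAAdd
ddAddd
AdddAA
AddddA
dAdddd
ddAdAd
1) dAAddd
dAAdAA
AAddAd
dAddAd
AAdddA
dAAddd
2) dddddd
ddddAA
ddddAd
ddAdAd
dddddA
dddddd
3) dddddd
ddddAA
ddddAd
dddAAA
dddddd
dddddd
4) dddddd
ddddAA
dddddd
dddAAA
ddddAd
dddddd
5) dddddd
dddddd
dddAdd
dddAAA
dddAAA
dddddd
6) dddddd
dddddd
dddAdd
ddAddA
dddAdA
ddddAd
7) dddddd
dddddd
dddddd
ddAAdd
dddAdA
ddddAd
8) dddddd
dddddd
dddddd
ddAAAd
ddAAdd
ddddAd
9) dddddd
dddddd
dddAdd
ddAdAd
ddAddd
dddAdd
10) dddddd
dddddd
dddAdd
ddAddd
ddAddd
dddddd
11) dddddd
dddddd
dddddd
ddAAdd
dddddd
dddddd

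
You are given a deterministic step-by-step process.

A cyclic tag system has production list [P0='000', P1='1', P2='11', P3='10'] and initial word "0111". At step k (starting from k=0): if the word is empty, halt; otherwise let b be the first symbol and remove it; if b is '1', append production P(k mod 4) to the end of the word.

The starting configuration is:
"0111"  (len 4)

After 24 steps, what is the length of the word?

step 0: "0111"  (len 4)
step 1: "111"  (len 3)
step 2: "111"  (len 3)
step 3: "1111"  (len 4)
step 4: "11110"  (len 5)
step 5: "1110000"  (len 7)
step 6: "1100001"  (len 7)
step 7: "10000111"  (len 8)
step 8: "000011110"  (len 9)
step 9: "00011110"  (len 8)
step 10: "0011110"  (len 7)
step 11: "011110"  (len 6)
step 12: "11110"  (len 5)
step 13: "1110000"  (len 7)
step 14: "1100001"  (len 7)
step 15: "10000111"  (len 8)
step 16: "000011110"  (len 9)
step 17: "00011110"  (len 8)
step 18: "0011110"  (len 7)
step 19: "011110"  (len 6)
step 20: "11110"  (len 5)
step 21: "1110000"  (len 7)
step 22: "1100001"  (len 7)
step 23: "10000111"  (len 8)
step 24: "000011110"  (len 9)

9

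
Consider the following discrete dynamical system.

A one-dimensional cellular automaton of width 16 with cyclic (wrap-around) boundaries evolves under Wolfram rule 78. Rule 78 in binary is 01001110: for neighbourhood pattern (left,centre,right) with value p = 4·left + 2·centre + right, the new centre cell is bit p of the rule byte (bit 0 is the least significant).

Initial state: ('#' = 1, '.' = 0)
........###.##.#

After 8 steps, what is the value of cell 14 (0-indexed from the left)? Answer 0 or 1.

0

t=0: ........###.##.#
t=1: .......##.#.##.#
t=2: ......###.#.##.#
t=3: .....##.#.#.##.#
t=4: ....###.#.#.##.#
t=5: ...##.#.#.#.##.#
t=6: ..###.#.#.#.##.#
t=7: .##.#.#.#.#.##.#
t=8: .##.#.#.#.#.##.#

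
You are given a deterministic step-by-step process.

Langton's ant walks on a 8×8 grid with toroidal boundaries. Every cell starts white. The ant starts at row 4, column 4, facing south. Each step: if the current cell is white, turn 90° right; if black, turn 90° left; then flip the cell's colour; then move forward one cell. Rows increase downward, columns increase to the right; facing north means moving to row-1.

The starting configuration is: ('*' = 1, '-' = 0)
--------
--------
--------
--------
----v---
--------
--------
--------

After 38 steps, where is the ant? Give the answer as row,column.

1,5

t=0: --------
--------
--------
--------
----v---
--------
--------
--------
t=1: --------
--------
--------
--------
---<*---
--------
--------
--------
t=2: --------
--------
--------
---^----
---**---
--------
--------
--------
t=3: --------
--------
--------
---*>---
---**---
--------
--------
--------
t=4: --------
--------
--------
---**---
---*v---
--------
--------
--------
t=5: --------
--------
--------
---**---
---*->--
--------
--------
--------
t=6: --------
--------
--------
---**---
---*-*--
-----v--
--------
--------
t=7: --------
--------
--------
---**---
---*-*--
----<*--
--------
--------
t=8: --------
--------
--------
---**---
---*^*--
----**--
--------
--------
t=9: --------
--------
--------
---**---
---**>--
----**--
--------
--------
t=10: --------
--------
--------
---**^--
---**---
----**--
--------
--------
t=11: --------
--------
--------
---***>-
---**---
----**--
--------
--------
t=12: --------
--------
--------
---****-
---**-v-
----**--
--------
--------
t=13: --------
--------
--------
---****-
---**<*-
----**--
--------
--------
t=14: --------
--------
--------
---**^*-
---****-
----**--
--------
--------
t=15: --------
--------
--------
---*<-*-
---****-
----**--
--------
--------
t=16: --------
--------
--------
---*--*-
---*v**-
----**--
--------
--------
t=17: --------
--------
--------
---*--*-
---*->*-
----**--
--------
--------
t=18: --------
--------
--------
---*-^*-
---*--*-
----**--
--------
--------
t=19: --------
--------
--------
---*-*>-
---*--*-
----**--
--------
--------
t=20: --------
--------
------^-
---*-*--
---*--*-
----**--
--------
--------
t=21: --------
--------
------*>
---*-*--
---*--*-
----**--
--------
--------
t=22: --------
--------
------**
---*-*-v
---*--*-
----**--
--------
--------
t=23: --------
--------
------**
---*-*<*
---*--*-
----**--
--------
--------
t=24: --------
--------
------^*
---*-***
---*--*-
----**--
--------
--------
t=25: --------
--------
-----<-*
---*-***
---*--*-
----**--
--------
--------
t=26: --------
-----^--
-----*-*
---*-***
---*--*-
----**--
--------
--------
t=27: --------
-----*>-
-----*-*
---*-***
---*--*-
----**--
--------
--------
t=28: --------
-----**-
-----*v*
---*-***
---*--*-
----**--
--------
--------
t=29: --------
-----**-
-----<**
---*-***
---*--*-
----**--
--------
--------
t=30: --------
-----**-
------**
---*-v**
---*--*-
----**--
--------
--------
t=31: --------
-----**-
------**
---*-->*
---*--*-
----**--
--------
--------
t=32: --------
-----**-
------^*
---*---*
---*--*-
----**--
--------
--------
t=33: --------
-----**-
-----<-*
---*---*
---*--*-
----**--
--------
--------
t=34: --------
-----^*-
-----*-*
---*---*
---*--*-
----**--
--------
--------
t=35: --------
----<-*-
-----*-*
---*---*
---*--*-
----**--
--------
--------
t=36: ----^---
----*-*-
-----*-*
---*---*
---*--*-
----**--
--------
--------
t=37: ----*>--
----*-*-
-----*-*
---*---*
---*--*-
----**--
--------
--------
t=38: ----**--
----*v*-
-----*-*
---*---*
---*--*-
----**--
--------
--------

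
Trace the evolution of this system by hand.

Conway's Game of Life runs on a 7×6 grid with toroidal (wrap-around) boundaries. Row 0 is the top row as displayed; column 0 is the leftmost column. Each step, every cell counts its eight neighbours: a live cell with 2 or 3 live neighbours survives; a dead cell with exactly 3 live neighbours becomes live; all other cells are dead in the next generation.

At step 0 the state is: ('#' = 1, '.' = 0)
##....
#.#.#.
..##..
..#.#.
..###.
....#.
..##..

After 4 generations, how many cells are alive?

18

gen 0: ##....
#.#.#.
..##..
..#.#.
..###.
....#.
..##..
gen 1: #....#
#.#..#
..#.##
.#..#.
..#.##
....#.
.###..
gen 2: ...###
...#..
..#.#.
###...
....##
.#..##
######
gen 3: .#....
..#..#
..#...
###.#.
..###.
.#....
.#....
gen 4: ###...
.##...
#.#..#
....##
#...##
.#.#..
###...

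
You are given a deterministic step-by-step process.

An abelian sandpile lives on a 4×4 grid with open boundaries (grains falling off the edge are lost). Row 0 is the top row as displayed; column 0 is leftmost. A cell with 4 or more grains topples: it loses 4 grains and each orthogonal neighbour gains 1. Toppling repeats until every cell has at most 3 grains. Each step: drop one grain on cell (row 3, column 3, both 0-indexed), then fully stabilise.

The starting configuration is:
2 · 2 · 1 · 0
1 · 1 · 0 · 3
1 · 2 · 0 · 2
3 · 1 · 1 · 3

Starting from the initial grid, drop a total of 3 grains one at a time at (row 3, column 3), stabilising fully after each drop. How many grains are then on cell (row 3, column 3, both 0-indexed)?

step 0: 2 · 2 · 1 · 0
1 · 1 · 0 · 3
1 · 2 · 0 · 2
3 · 1 · 1 · 3
step 1: 2 · 2 · 1 · 0
1 · 1 · 0 · 3
1 · 2 · 0 · 3
3 · 1 · 2 · 0
step 2: 2 · 2 · 1 · 0
1 · 1 · 0 · 3
1 · 2 · 0 · 3
3 · 1 · 2 · 1
step 3: 2 · 2 · 1 · 0
1 · 1 · 0 · 3
1 · 2 · 0 · 3
3 · 1 · 2 · 2

2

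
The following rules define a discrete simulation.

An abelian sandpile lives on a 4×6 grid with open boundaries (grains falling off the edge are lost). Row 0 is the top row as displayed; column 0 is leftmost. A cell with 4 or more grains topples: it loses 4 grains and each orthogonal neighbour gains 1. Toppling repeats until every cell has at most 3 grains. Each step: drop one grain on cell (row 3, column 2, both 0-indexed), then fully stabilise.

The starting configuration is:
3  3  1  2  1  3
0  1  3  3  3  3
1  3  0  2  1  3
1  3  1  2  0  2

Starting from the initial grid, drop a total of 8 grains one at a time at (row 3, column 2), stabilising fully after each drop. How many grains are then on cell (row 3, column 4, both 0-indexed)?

step 0: 3  3  1  2  1  3
0  1  3  3  3  3
1  3  0  2  1  3
1  3  1  2  0  2
step 1: 3  3  1  2  1  3
0  1  3  3  3  3
1  3  0  2  1  3
1  3  2  2  0  2
step 2: 3  3  1  2  1  3
0  1  3  3  3  3
1  3  0  2  1  3
1  3  3  2  0  2
step 3: 3  3  1  2  1  3
0  2  3  3  3  3
2  0  2  2  1  3
2  1  1  3  0  2
step 4: 3  3  1  2  1  3
0  2  3  3  3  3
2  0  2  2  1  3
2  1  2  3  0  2
step 5: 3  3  1  2  1  3
0  2  3  3  3  3
2  0  2  2  1  3
2  1  3  3  0  2
step 6: 3  3  1  2  1  3
0  2  3  3  3  3
2  0  3  3  1  3
2  2  1  0  1  2
step 7: 3  3  1  2  1  3
0  2  3  3  3  3
2  0  3  3  1  3
2  2  2  0  1  2
step 8: 3  3  1  2  1  3
0  2  3  3  3  3
2  0  3  3  1  3
2  2  3  0  1  2

1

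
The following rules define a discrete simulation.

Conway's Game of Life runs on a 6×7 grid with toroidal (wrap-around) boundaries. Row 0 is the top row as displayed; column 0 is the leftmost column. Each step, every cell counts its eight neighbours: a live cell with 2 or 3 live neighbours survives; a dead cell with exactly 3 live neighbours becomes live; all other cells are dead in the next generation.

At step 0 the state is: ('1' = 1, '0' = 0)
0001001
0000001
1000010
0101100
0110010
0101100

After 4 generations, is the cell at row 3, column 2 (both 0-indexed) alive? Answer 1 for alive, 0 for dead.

1

[0] 0001001
0000001
1000010
0101100
0110010
0101100
[1] 1011110
1000011
1000111
1101111
1100010
1101110
[2] 0010000
0000000
0001000
0011000
0000000
0000000
[3] 0000000
0000000
0011000
0011000
0000000
0000000
[4] 0000000
0000000
0011000
0011000
0000000
0000000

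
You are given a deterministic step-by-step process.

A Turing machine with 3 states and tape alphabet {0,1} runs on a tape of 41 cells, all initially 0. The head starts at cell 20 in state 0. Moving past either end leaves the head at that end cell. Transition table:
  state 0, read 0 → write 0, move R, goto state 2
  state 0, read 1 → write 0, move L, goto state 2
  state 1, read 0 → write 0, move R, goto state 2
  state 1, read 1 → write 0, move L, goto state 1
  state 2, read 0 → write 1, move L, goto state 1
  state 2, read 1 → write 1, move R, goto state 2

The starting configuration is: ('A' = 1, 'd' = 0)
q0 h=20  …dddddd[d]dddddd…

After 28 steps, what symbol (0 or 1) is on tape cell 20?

0

t=0: q0 h=20  …dddddd[d]dddddd…
t=1: q2 h=21  …dddddd[d]dddddd…
t=2: q1 h=20  …dddddd[d]Addddd…
t=3: q2 h=21  …dddddd[A]dddddd…
t=4: q2 h=22  …dddddA[d]dddddd…
t=5: q1 h=21  …dddddd[A]Addddd…
t=6: q1 h=20  …dddddd[d]dAdddd…
t=7: q2 h=21  …dddddd[d]Addddd…
t=8: q1 h=20  …dddddd[d]AAdddd…
t=9: q2 h=21  …dddddd[A]Addddd…
t=10: q2 h=22  …dddddA[A]dddddd…
t=11: q2 h=23  …ddddAA[d]dddddd…
t=12: q1 h=22  …dddddA[A]Addddd…
t=13: q1 h=21  …dddddd[A]dAdddd…
t=14: q1 h=20  …dddddd[d]ddAddd…
t=15: q2 h=21  …dddddd[d]dAdddd…
t=16: q1 h=20  …dddddd[d]AdAddd…
t=17: q2 h=21  …dddddd[A]dAdddd…
t=18: q2 h=22  …dddddA[d]Addddd…
t=19: q1 h=21  …dddddd[A]AAdddd…
t=20: q1 h=20  …dddddd[d]dAAddd…
t=21: q2 h=21  …dddddd[d]AAdddd…
t=22: q1 h=20  …dddddd[d]AAAddd…
t=23: q2 h=21  …dddddd[A]AAdddd…
t=24: q2 h=22  …dddddA[A]Addddd…
t=25: q2 h=23  …ddddAA[A]dddddd…
t=26: q2 h=24  …dddAAA[d]dddddd…
t=27: q1 h=23  …ddddAA[A]Addddd…
t=28: q1 h=22  …dddddA[A]dAdddd…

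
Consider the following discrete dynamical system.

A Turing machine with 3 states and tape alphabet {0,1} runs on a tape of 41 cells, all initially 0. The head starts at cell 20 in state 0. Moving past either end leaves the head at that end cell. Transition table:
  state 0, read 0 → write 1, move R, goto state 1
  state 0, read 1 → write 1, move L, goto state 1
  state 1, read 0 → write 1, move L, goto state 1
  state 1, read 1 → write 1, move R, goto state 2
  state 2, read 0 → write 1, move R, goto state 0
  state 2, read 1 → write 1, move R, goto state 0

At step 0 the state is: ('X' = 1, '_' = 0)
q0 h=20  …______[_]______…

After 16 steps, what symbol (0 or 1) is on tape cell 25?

gen 0: q0 h=20  …______[_]______…
gen 1: q1 h=21  …_____X[_]______…
gen 2: q1 h=20  …______[X]X_____…
gen 3: q2 h=21  …_____X[X]______…
gen 4: q0 h=22  …____XX[_]______…
gen 5: q1 h=23  …___XXX[_]______…
gen 6: q1 h=22  …____XX[X]X_____…
gen 7: q2 h=23  …___XXX[X]______…
gen 8: q0 h=24  …__XXXX[_]______…
gen 9: q1 h=25  …_XXXXX[_]______…
gen 10: q1 h=24  …__XXXX[X]X_____…
gen 11: q2 h=25  …_XXXXX[X]______…
gen 12: q0 h=26  …XXXXXX[_]______…
gen 13: q1 h=27  …XXXXXX[_]______…
gen 14: q1 h=26  …XXXXXX[X]X_____…
gen 15: q2 h=27  …XXXXXX[X]______…
gen 16: q0 h=28  …XXXXXX[_]______…

1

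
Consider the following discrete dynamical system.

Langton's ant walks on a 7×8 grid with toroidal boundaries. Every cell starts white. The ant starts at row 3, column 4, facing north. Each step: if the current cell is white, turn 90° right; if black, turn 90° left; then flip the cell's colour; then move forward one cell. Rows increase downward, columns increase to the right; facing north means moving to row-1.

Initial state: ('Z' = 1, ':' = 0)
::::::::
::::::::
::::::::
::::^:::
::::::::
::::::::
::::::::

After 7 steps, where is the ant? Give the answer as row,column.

2,4

step 0: ::::::::
::::::::
::::::::
::::^:::
::::::::
::::::::
::::::::
step 1: ::::::::
::::::::
::::::::
::::Z>::
::::::::
::::::::
::::::::
step 2: ::::::::
::::::::
::::::::
::::ZZ::
:::::v::
::::::::
::::::::
step 3: ::::::::
::::::::
::::::::
::::ZZ::
::::<Z::
::::::::
::::::::
step 4: ::::::::
::::::::
::::::::
::::^Z::
::::ZZ::
::::::::
::::::::
step 5: ::::::::
::::::::
::::::::
:::<:Z::
::::ZZ::
::::::::
::::::::
step 6: ::::::::
::::::::
:::^::::
:::Z:Z::
::::ZZ::
::::::::
::::::::
step 7: ::::::::
::::::::
:::Z>:::
:::Z:Z::
::::ZZ::
::::::::
::::::::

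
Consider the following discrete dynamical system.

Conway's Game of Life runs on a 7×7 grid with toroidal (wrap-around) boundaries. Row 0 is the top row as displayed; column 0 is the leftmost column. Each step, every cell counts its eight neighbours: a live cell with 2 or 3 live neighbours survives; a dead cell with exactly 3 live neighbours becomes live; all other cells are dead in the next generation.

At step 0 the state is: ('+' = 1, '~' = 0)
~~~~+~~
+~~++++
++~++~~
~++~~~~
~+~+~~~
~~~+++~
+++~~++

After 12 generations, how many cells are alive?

t=0: ~~~~+~~
+~~++++
++~++~~
~++~~~~
~+~+~~~
~~~+++~
+++~~++
t=1: ~~+~~~~
+++~~~+
~~~~~~~
~~~~+~~
~+~+~~~
~~~+~+~
+++~~~+
t=2: ~~~+~~~
+++~~~~
++~~~~~
~~~~~~~
~~++~~~
~~~++~+
++++~~+
t=3: ~~~+~~+
+~+~~~~
+~+~~~~
~++~~~~
~~+++~~
~~~~+++
++~~~++
t=4: ~~+~~+~
+~++~~+
+~++~~~
~~~~~~~
~++~+~~
~++~~~~
~~~~~~~
t=5: ~+++~~+
+~~~+~+
+~++~~+
~~~~~~~
~+++~~~
~+++~~~
~++~~~~
t=6: ~~~+~++
~~~~+~~
++~+~++
+~~~~~~
~+~+~~~
+~~~~~~
~~~~~~~
t=7: ~~~~++~
~~++~~~
++~~+++
~~~~+~~
++~~~~~
~~~~~~~
~~~~~~+
t=8: ~~~+++~
++++~~~
+++~+++
~~~~+~~
~~~~~~~
+~~~~~~
~~~~~+~
t=9: ~+~+~++
~~~~~~~
~~~~+++
++~++~+
~~~~~~~
~~~~~~~
~~~~~++
t=10: +~~~+++
+~~~~~~
~~~++~+
+~~++~+
+~~~~~~
~~~~~~~
+~~~+++
t=11: ~+~~+~~
+~~+~~~
~~~++~+
+~~++~+
+~~~~~+
+~~~~+~
+~~~+~~
t=12: ++~++~~
+~++~+~
~~+~~~+
~~~++~~
~+~~+~~
++~~~+~
++~~+++

22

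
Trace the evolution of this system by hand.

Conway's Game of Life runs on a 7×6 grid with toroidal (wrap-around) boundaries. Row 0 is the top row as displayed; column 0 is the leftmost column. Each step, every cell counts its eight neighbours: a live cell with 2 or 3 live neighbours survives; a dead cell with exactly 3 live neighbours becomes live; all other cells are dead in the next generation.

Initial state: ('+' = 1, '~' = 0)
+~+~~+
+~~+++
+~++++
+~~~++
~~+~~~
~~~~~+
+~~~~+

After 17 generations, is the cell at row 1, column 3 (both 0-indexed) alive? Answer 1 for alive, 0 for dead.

step 0: +~+~~+
+~~+++
+~++++
+~~~++
~~+~~~
~~~~~+
+~~~~+
step 1: ~~~+~~
~~~~~~
~~+~~~
+~+~~~
+~~~+~
+~~~~+
~+~~+~
step 2: ~~~~~~
~~~~~~
~+~~~~
~~~+~+
+~~~~~
++~~+~
+~~~++
step 3: ~~~~~+
~~~~~~
~~~~~~
+~~~~~
++~~+~
~+~~+~
++~~+~
step 4: +~~~~+
~~~~~~
~~~~~~
++~~~+
++~~~~
~~+++~
++~~+~
step 5: ++~~~+
~~~~~~
+~~~~~
~+~~~+
~~~++~
~~+++~
+++~+~
step 6: ~~+~~+
~+~~~+
+~~~~~
+~~~++
~~~~~+
~~~~~~
~~~~+~
step 7: +~~~++
~+~~~+
~+~~+~
+~~~+~
+~~~++
~~~~~~
~~~~~~
step 8: +~~~++
~+~~~~
~+~~+~
++~++~
+~~~+~
~~~~~+
~~~~~+
step 9: +~~~++
~+~~+~
~+~+++
+++++~
++~++~
+~~~++
~~~~~~
step 10: +~~~++
~++~~~
~~~~~~
~~~~~~
~~~~~~
++~++~
~~~~~~
step 11: ++~~~+
++~~~+
~~~~~~
~~~~~~
~~~~~~
~~~~~~
~+~+~~
step 12: ~~~~++
~+~~~+
+~~~~~
~~~~~~
~~~~~~
~~~~~~
~++~~~
step 13: ~++~++
~~~~++
+~~~~~
~~~~~~
~~~~~~
~~~~~~
~~~~~~
step 14: +~~+++
~+~++~
~~~~~+
~~~~~~
~~~~~~
~~~~~~
~~~~~~
step 15: +~++~+
~~++~~
~~~~+~
~~~~~~
~~~~~~
~~~~~~
~~~~++
step 16: +++~~+
~++~~+
~~~+~~
~~~~~~
~~~~~~
~~~~~~
+~~+++
step 17: ~~~~~~
~~~+++
~~+~~~
~~~~~~
~~~~~~
~~~~++
~~+++~

1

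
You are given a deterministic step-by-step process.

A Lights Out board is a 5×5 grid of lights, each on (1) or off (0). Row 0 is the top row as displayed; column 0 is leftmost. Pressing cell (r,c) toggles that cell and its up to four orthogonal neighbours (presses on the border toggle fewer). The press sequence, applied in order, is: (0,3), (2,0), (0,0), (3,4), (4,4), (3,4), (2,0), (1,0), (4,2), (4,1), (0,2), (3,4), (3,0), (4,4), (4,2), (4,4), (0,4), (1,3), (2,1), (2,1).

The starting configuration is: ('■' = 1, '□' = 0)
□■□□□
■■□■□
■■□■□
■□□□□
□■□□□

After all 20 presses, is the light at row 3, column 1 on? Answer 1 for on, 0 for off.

0

gen 0: □■□□□
■■□■□
■■□■□
■□□□□
□■□□□
gen 1: □■■■■
■■□□□
■■□■□
■□□□□
□■□□□
gen 2: □■■■■
□■□□□
□□□■□
□□□□□
□■□□□
gen 3: ■□■■■
■■□□□
□□□■□
□□□□□
□■□□□
gen 4: ■□■■■
■■□□□
□□□■■
□□□■■
□■□□■
gen 5: ■□■■■
■■□□□
□□□■■
□□□■□
□■□■□
gen 6: ■□■■■
■■□□□
□□□■□
□□□□■
□■□■■
gen 7: ■□■■■
□■□□□
■■□■□
■□□□■
□■□■■
gen 8: □□■■■
■□□□□
□■□■□
■□□□■
□■□■■
gen 9: □□■■■
■□□□□
□■□■□
■□■□■
□□■□■
gen 10: □□■■■
■□□□□
□■□■□
■■■□■
■■□□■
gen 11: □■□□■
■□■□□
□■□■□
■■■□■
■■□□■
gen 12: □■□□■
■□■□□
□■□■■
■■■■□
■■□□□
gen 13: □■□□■
■□■□□
■■□■■
□□■■□
□■□□□
gen 14: □■□□■
■□■□□
■■□■■
□□■■■
□■□■■
gen 15: □■□□■
■□■□□
■■□■■
□□□■■
□□■□■
gen 16: □■□□■
■□■□□
■■□■■
□□□■□
□□■■□
gen 17: □■□■□
■□■□■
■■□■■
□□□■□
□□■■□
gen 18: □■□□□
■□□■□
■■□□■
□□□■□
□□■■□
gen 19: □■□□□
■■□■□
□□■□■
□■□■□
□□■■□
gen 20: □■□□□
■□□■□
■■□□■
□□□■□
□□■■□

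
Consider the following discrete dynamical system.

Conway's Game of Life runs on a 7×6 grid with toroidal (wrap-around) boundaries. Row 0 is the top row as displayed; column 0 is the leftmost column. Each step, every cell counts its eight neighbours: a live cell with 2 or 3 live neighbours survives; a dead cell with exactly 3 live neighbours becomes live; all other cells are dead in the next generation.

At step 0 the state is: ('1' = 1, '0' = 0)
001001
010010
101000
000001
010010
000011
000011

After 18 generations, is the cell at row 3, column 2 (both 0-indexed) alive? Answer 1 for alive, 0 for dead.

0

gen 0: 001001
010010
101000
000001
010010
000011
000011
gen 1: 100101
111101
110001
110001
100010
100100
100100
gen 2: 000100
000100
000000
000010
000010
110110
111100
gen 3: 010110
000000
000000
000000
000010
100010
100001
gen 4: 100011
000000
000000
000000
000001
100010
110100
gen 5: 110011
000001
000000
000000
000001
110010
010100
gen 6: 011011
000011
000000
000000
100001
111011
000100
gen 7: 101001
100111
000000
000000
000010
011110
000000
gen 8: 110100
110110
000011
000000
001010
001110
100011
gen 9: 000100
010100
100111
000111
001010
011000
100000
gen 10: 001000
100101
100000
101000
011011
011100
011000
gen 11: 101100
110001
100000
101100
000011
000010
000000
gen 12: 101001
001001
001000
110110
000011
000011
000100
gen 13: 111111
101101
101011
111110
000000
000101
100100
gen 14: 000000
000000
000000
101010
110001
000010
000000
gen 15: 000000
000000
000000
100000
110110
100001
000000
gen 16: 000000
000000
000000
110001
010010
110011
000000
gen 17: 000000
000000
100000
110001
001010
110011
100001
gen 18: 000000
000000
110001
110001
001110
010110
010010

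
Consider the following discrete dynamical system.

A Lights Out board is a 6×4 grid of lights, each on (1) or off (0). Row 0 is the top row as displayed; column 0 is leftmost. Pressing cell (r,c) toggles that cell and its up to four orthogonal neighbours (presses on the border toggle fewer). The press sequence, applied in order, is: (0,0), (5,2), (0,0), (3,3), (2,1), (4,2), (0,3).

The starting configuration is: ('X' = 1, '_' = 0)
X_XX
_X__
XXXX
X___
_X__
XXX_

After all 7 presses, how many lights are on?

t=0: X_XX
_X__
XXXX
X___
_X__
XXX_
t=1: _XXX
XX__
XXXX
X___
_X__
XXX_
t=2: _XXX
XX__
XXXX
X___
_XX_
X__X
t=3: X_XX
_X__
XXXX
X___
_XX_
X__X
t=4: X_XX
_X__
XXX_
X_XX
_XXX
X__X
t=5: X_XX
____
____
XXXX
_XXX
X__X
t=6: X_XX
____
____
XX_X
____
X_XX
t=7: X___
___X
____
XX_X
____
X_XX

8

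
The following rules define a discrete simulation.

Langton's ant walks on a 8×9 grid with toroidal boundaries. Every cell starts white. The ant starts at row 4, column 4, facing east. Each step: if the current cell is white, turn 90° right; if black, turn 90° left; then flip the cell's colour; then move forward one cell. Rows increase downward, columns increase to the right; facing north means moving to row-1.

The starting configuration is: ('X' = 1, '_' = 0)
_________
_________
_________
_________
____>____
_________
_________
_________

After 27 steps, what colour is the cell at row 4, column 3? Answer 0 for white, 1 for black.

0

t=0: _________
_________
_________
_________
____>____
_________
_________
_________
t=1: _________
_________
_________
_________
____X____
____v____
_________
_________
t=2: _________
_________
_________
_________
____X____
___<X____
_________
_________
t=3: _________
_________
_________
_________
___^X____
___XX____
_________
_________
t=4: _________
_________
_________
_________
___X>____
___XX____
_________
_________
t=5: _________
_________
_________
____^____
___X_____
___XX____
_________
_________
t=6: _________
_________
_________
____X>___
___X_____
___XX____
_________
_________
t=7: _________
_________
_________
____XX___
___X_v___
___XX____
_________
_________
t=8: _________
_________
_________
____XX___
___X<X___
___XX____
_________
_________
t=9: _________
_________
_________
____^X___
___XXX___
___XX____
_________
_________
t=10: _________
_________
_________
___<_X___
___XXX___
___XX____
_________
_________
t=11: _________
_________
___^_____
___X_X___
___XXX___
___XX____
_________
_________
t=12: _________
_________
___X>____
___X_X___
___XXX___
___XX____
_________
_________
t=13: _________
_________
___XX____
___XvX___
___XXX___
___XX____
_________
_________
t=14: _________
_________
___XX____
___<XX___
___XXX___
___XX____
_________
_________
t=15: _________
_________
___XX____
____XX___
___vXX___
___XX____
_________
_________
t=16: _________
_________
___XX____
____XX___
____>X___
___XX____
_________
_________
t=17: _________
_________
___XX____
____^X___
_____X___
___XX____
_________
_________
t=18: _________
_________
___XX____
___<_X___
_____X___
___XX____
_________
_________
t=19: _________
_________
___^X____
___X_X___
_____X___
___XX____
_________
_________
t=20: _________
_________
__<_X____
___X_X___
_____X___
___XX____
_________
_________
t=21: _________
__^______
__X_X____
___X_X___
_____X___
___XX____
_________
_________
t=22: _________
__X>_____
__X_X____
___X_X___
_____X___
___XX____
_________
_________
t=23: _________
__XX_____
__XvX____
___X_X___
_____X___
___XX____
_________
_________
t=24: _________
__XX_____
__<XX____
___X_X___
_____X___
___XX____
_________
_________
t=25: _________
__XX_____
___XX____
__vX_X___
_____X___
___XX____
_________
_________
t=26: _________
__XX_____
___XX____
_<XX_X___
_____X___
___XX____
_________
_________
t=27: _________
__XX_____
_^_XX____
_XXX_X___
_____X___
___XX____
_________
_________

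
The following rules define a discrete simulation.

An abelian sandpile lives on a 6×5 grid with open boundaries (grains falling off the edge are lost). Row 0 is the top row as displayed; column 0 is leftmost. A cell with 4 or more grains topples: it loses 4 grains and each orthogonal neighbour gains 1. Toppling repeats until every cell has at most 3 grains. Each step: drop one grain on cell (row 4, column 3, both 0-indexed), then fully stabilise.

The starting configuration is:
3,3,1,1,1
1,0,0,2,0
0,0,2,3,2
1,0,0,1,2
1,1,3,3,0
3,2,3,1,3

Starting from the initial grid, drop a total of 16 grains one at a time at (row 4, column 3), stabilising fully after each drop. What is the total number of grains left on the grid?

k=0  3,3,1,1,1
1,0,0,2,0
0,0,2,3,2
1,0,0,1,2
1,1,3,3,0
3,2,3,1,3
k=1  3,3,1,1,1
1,0,0,2,0
0,0,2,3,2
1,0,1,2,2
1,2,1,1,1
3,3,0,3,3
k=2  3,3,1,1,1
1,0,0,2,0
0,0,2,3,2
1,0,1,2,2
1,2,1,2,1
3,3,0,3,3
k=3  3,3,1,1,1
1,0,0,2,0
0,0,2,3,2
1,0,1,2,2
1,2,1,3,1
3,3,0,3,3
k=4  3,3,1,1,1
1,0,0,2,0
0,0,2,3,2
1,0,1,3,2
1,2,2,1,3
3,3,1,1,0
k=5  3,3,1,1,1
1,0,0,2,0
0,0,2,3,2
1,0,1,3,2
1,2,2,2,3
3,3,1,1,0
k=6  3,3,1,1,1
1,0,0,2,0
0,0,2,3,2
1,0,1,3,2
1,2,2,3,3
3,3,1,1,0
k=7  3,3,1,1,1
1,0,0,3,1
0,0,3,1,0
1,0,2,2,1
1,2,3,2,1
3,3,1,2,1
k=8  3,3,1,1,1
1,0,0,3,1
0,0,3,1,0
1,0,2,2,1
1,2,3,3,1
3,3,1,2,1
k=9  3,3,1,1,1
1,0,0,3,1
0,0,3,1,0
1,0,3,3,1
1,3,0,1,2
3,3,2,3,1
k=10  3,3,1,1,1
1,0,0,3,1
0,0,3,1,0
1,0,3,3,1
1,3,0,2,2
3,3,2,3,1
k=11  3,3,1,1,1
1,0,0,3,1
0,0,3,1,0
1,0,3,3,1
1,3,0,3,2
3,3,2,3,1
k=12  3,3,1,1,1
1,0,1,3,1
0,1,0,3,0
1,1,1,1,2
1,3,2,2,3
3,3,3,0,2
k=13  3,3,1,1,1
1,0,1,3,1
0,1,0,3,0
1,1,1,1,2
1,3,2,3,3
3,3,3,0,2
k=14  3,3,1,1,1
1,0,1,3,1
0,1,0,3,0
1,1,1,2,3
1,3,3,1,0
3,3,3,1,3
k=15  3,3,1,1,1
1,0,1,3,1
0,1,0,3,0
1,1,1,2,3
1,3,3,2,0
3,3,3,1,3
k=16  3,3,1,1,1
1,0,1,3,1
0,1,0,3,0
1,1,1,2,3
1,3,3,3,0
3,3,3,1,3

50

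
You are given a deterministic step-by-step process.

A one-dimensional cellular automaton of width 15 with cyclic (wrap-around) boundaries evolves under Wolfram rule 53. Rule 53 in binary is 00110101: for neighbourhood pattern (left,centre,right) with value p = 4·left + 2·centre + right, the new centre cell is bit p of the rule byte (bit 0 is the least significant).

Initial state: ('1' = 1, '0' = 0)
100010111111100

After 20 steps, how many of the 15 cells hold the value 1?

t=0: 100010111111100
t=1: 111011000000010
t=2: 000100111111011
t=3: 110110000000100
t=4: 001001111110110
t=5: 101100000001001
t=6: 010011111101100
t=7: 011000000010011
t=8: 100111111011000
t=9: 110000000100110
t=10: 001111110110001
t=11: 100000001001101
t=12: 011111101100010
t=13: 000000010011011
t=14: 111111011000100
t=15: 000000100110110
t=16: 111110110001001
t=17: 000001001101100
t=18: 111101100010011
t=19: 000010011011000
t=20: 111011000100111

9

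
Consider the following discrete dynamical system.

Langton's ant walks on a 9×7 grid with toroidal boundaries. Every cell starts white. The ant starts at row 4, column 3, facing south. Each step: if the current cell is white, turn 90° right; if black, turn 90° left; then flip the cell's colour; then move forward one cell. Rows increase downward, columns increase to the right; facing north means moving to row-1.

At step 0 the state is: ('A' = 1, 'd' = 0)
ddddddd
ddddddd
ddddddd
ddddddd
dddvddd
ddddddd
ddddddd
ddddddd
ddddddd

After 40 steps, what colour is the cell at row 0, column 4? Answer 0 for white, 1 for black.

step 0: ddddddd
ddddddd
ddddddd
ddddddd
dddvddd
ddddddd
ddddddd
ddddddd
ddddddd
step 1: ddddddd
ddddddd
ddddddd
ddddddd
dd<Addd
ddddddd
ddddddd
ddddddd
ddddddd
step 2: ddddddd
ddddddd
ddddddd
dd^dddd
ddAAddd
ddddddd
ddddddd
ddddddd
ddddddd
step 3: ddddddd
ddddddd
ddddddd
ddA>ddd
ddAAddd
ddddddd
ddddddd
ddddddd
ddddddd
step 4: ddddddd
ddddddd
ddddddd
ddAAddd
ddAvddd
ddddddd
ddddddd
ddddddd
ddddddd
step 5: ddddddd
ddddddd
ddddddd
ddAAddd
ddAd>dd
ddddddd
ddddddd
ddddddd
ddddddd
step 6: ddddddd
ddddddd
ddddddd
ddAAddd
ddAdAdd
ddddvdd
ddddddd
ddddddd
ddddddd
step 7: ddddddd
ddddddd
ddddddd
ddAAddd
ddAdAdd
ddd<Add
ddddddd
ddddddd
ddddddd
step 8: ddddddd
ddddddd
ddddddd
ddAAddd
ddA^Add
dddAAdd
ddddddd
ddddddd
ddddddd
step 9: ddddddd
ddddddd
ddddddd
ddAAddd
ddAA>dd
dddAAdd
ddddddd
ddddddd
ddddddd
step 10: ddddddd
ddddddd
ddddddd
ddAA^dd
ddAAddd
dddAAdd
ddddddd
ddddddd
ddddddd
step 11: ddddddd
ddddddd
ddddddd
ddAAA>d
ddAAddd
dddAAdd
ddddddd
ddddddd
ddddddd
step 12: ddddddd
ddddddd
ddddddd
ddAAAAd
ddAAdvd
dddAAdd
ddddddd
ddddddd
ddddddd
step 13: ddddddd
ddddddd
ddddddd
ddAAAAd
ddAA<Ad
dddAAdd
ddddddd
ddddddd
ddddddd
step 14: ddddddd
ddddddd
ddddddd
ddAA^Ad
ddAAAAd
dddAAdd
ddddddd
ddddddd
ddddddd
step 15: ddddddd
ddddddd
ddddddd
ddA<dAd
ddAAAAd
dddAAdd
ddddddd
ddddddd
ddddddd
step 16: ddddddd
ddddddd
ddddddd
ddAddAd
ddAvAAd
dddAAdd
ddddddd
ddddddd
ddddddd
step 17: ddddddd
ddddddd
ddddddd
ddAddAd
ddAd>Ad
dddAAdd
ddddddd
ddddddd
ddddddd
step 18: ddddddd
ddddddd
ddddddd
ddAd^Ad
ddAddAd
dddAAdd
ddddddd
ddddddd
ddddddd
step 19: ddddddd
ddddddd
ddddddd
ddAdA>d
ddAddAd
dddAAdd
ddddddd
ddddddd
ddddddd
step 20: ddddddd
ddddddd
ddddd^d
ddAdAdd
ddAddAd
dddAAdd
ddddddd
ddddddd
ddddddd
step 21: ddddddd
ddddddd
dddddA>
ddAdAdd
ddAddAd
dddAAdd
ddddddd
ddddddd
ddddddd
step 22: ddddddd
ddddddd
dddddAA
ddAdAdv
ddAddAd
dddAAdd
ddddddd
ddddddd
ddddddd
step 23: ddddddd
ddddddd
dddddAA
ddAdA<A
ddAddAd
dddAAdd
ddddddd
ddddddd
ddddddd
step 24: ddddddd
ddddddd
ddddd^A
ddAdAAA
ddAddAd
dddAAdd
ddddddd
ddddddd
ddddddd
step 25: ddddddd
ddddddd
dddd<dA
ddAdAAA
ddAddAd
dddAAdd
ddddddd
ddddddd
ddddddd
step 26: ddddddd
dddd^dd
ddddAdA
ddAdAAA
ddAddAd
dddAAdd
ddddddd
ddddddd
ddddddd
step 27: ddddddd
ddddA>d
ddddAdA
ddAdAAA
ddAddAd
dddAAdd
ddddddd
ddddddd
ddddddd
step 28: ddddddd
ddddAAd
ddddAvA
ddAdAAA
ddAddAd
dddAAdd
ddddddd
ddddddd
ddddddd
step 29: ddddddd
ddddAAd
dddd<AA
ddAdAAA
ddAddAd
dddAAdd
ddddddd
ddddddd
ddddddd
step 30: ddddddd
ddddAAd
dddddAA
ddAdvAA
ddAddAd
dddAAdd
ddddddd
ddddddd
ddddddd
step 31: ddddddd
ddddAAd
dddddAA
ddAdd>A
ddAddAd
dddAAdd
ddddddd
ddddddd
ddddddd
step 32: ddddddd
ddddAAd
ddddd^A
ddAdddA
ddAddAd
dddAAdd
ddddddd
ddddddd
ddddddd
step 33: ddddddd
ddddAAd
dddd<dA
ddAdddA
ddAddAd
dddAAdd
ddddddd
ddddddd
ddddddd
step 34: ddddddd
dddd^Ad
ddddAdA
ddAdddA
ddAddAd
dddAAdd
ddddddd
ddddddd
ddddddd
step 35: ddddddd
ddd<dAd
ddddAdA
ddAdddA
ddAddAd
dddAAdd
ddddddd
ddddddd
ddddddd
step 36: ddd^ddd
dddAdAd
ddddAdA
ddAdddA
ddAddAd
dddAAdd
ddddddd
ddddddd
ddddddd
step 37: dddA>dd
dddAdAd
ddddAdA
ddAdddA
ddAddAd
dddAAdd
ddddddd
ddddddd
ddddddd
step 38: dddAAdd
dddAvAd
ddddAdA
ddAdddA
ddAddAd
dddAAdd
ddddddd
ddddddd
ddddddd
step 39: dddAAdd
ddd<AAd
ddddAdA
ddAdddA
ddAddAd
dddAAdd
ddddddd
ddddddd
ddddddd
step 40: dddAAdd
ddddAAd
dddvAdA
ddAdddA
ddAddAd
dddAAdd
ddddddd
ddddddd
ddddddd

1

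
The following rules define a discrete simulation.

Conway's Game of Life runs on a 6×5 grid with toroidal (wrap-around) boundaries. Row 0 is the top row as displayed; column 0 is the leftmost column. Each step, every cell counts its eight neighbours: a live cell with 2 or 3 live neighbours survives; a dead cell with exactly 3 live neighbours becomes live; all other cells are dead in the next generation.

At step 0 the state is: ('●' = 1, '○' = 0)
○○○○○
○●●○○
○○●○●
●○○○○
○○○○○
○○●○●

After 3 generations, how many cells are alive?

7

t=0: ○○○○○
○●●○○
○○●○●
●○○○○
○○○○○
○○●○●
t=1: ○●●●○
○●●●○
●○●●○
○○○○○
○○○○○
○○○○○
t=2: ○●○●○
●○○○○
○○○●●
○○○○○
○○○○○
○○●○○
t=3: ○●●○○
●○●●○
○○○○●
○○○○○
○○○○○
○○●○○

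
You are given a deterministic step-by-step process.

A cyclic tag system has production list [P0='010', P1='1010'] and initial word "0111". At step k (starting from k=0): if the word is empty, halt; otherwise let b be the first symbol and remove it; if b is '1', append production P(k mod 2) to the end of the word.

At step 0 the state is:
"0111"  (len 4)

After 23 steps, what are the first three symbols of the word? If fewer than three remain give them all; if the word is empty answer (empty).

[0] "0111"  (len 4)
[1] "111"  (len 3)
[2] "111010"  (len 6)
[3] "11010010"  (len 8)
[4] "10100101010"  (len 11)
[5] "0100101010010"  (len 13)
[6] "100101010010"  (len 12)
[7] "00101010010010"  (len 14)
[8] "0101010010010"  (len 13)
[9] "101010010010"  (len 12)
[10] "010100100101010"  (len 15)
[11] "10100100101010"  (len 14)
[12] "01001001010101010"  (len 17)
[13] "1001001010101010"  (len 16)
[14] "0010010101010101010"  (len 19)
[15] "010010101010101010"  (len 18)
[16] "10010101010101010"  (len 17)
[17] "0010101010101010010"  (len 19)
[18] "010101010101010010"  (len 18)
[19] "10101010101010010"  (len 17)
[20] "01010101010100101010"  (len 20)
[21] "1010101010100101010"  (len 19)
[22] "0101010101001010101010"  (len 22)
[23] "101010101001010101010"  (len 21)

101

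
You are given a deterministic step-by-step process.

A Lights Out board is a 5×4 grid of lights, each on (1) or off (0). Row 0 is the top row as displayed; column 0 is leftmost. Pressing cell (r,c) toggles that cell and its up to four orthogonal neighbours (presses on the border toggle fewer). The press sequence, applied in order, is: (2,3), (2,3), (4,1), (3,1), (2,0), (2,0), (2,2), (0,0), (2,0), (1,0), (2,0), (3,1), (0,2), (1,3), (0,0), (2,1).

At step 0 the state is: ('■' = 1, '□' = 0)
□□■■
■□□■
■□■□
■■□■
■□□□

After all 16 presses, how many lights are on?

12

t=0: □□■■
■□□■
■□■□
■■□■
■□□□
t=1: □□■■
■□□□
■□□■
■■□□
■□□□
t=2: □□■■
■□□■
■□■□
■■□■
■□□□
t=3: □□■■
■□□■
■□■□
■□□■
□■■□
t=4: □□■■
■□□■
■■■□
□■■■
□□■□
t=5: □□■■
□□□■
□□■□
■■■■
□□■□
t=6: □□■■
■□□■
■■■□
□■■■
□□■□
t=7: □□■■
■□■■
■□□■
□■□■
□□■□
t=8: ■■■■
□□■■
■□□■
□■□■
□□■□
t=9: ■■■■
■□■■
□■□■
■■□■
□□■□
t=10: □■■■
□■■■
■■□■
■■□■
□□■□
t=11: □■■■
■■■■
□□□■
□■□■
□□■□
t=12: □■■■
■■■■
□■□■
■□■■
□■■□
t=13: □□□□
■■□■
□■□■
■□■■
□■■□
t=14: □□□■
■■■□
□■□□
■□■■
□■■□
t=15: ■■□■
□■■□
□■□□
■□■■
□■■□
t=16: ■■□■
□□■□
■□■□
■■■■
□■■□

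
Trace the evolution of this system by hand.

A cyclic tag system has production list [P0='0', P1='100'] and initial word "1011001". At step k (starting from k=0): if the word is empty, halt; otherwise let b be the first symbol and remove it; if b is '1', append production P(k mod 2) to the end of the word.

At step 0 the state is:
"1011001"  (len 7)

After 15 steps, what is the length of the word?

t=0: "1011001"  (len 7)
t=1: "0110010"  (len 7)
t=2: "110010"  (len 6)
t=3: "100100"  (len 6)
t=4: "00100100"  (len 8)
t=5: "0100100"  (len 7)
t=6: "100100"  (len 6)
t=7: "001000"  (len 6)
t=8: "01000"  (len 5)
t=9: "1000"  (len 4)
t=10: "000100"  (len 6)
t=11: "00100"  (len 5)
t=12: "0100"  (len 4)
t=13: "100"  (len 3)
t=14: "00100"  (len 5)
t=15: "0100"  (len 4)

4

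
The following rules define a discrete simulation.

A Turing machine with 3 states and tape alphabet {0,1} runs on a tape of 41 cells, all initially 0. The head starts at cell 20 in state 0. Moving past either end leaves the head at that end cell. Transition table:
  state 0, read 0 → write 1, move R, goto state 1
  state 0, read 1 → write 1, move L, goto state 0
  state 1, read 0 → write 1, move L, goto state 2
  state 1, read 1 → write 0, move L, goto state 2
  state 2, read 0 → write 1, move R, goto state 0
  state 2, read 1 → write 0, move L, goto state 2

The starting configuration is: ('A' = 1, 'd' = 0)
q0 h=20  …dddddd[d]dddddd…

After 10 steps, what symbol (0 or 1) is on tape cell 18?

1

gen 0: q0 h=20  …dddddd[d]dddddd…
gen 1: q1 h=21  …dddddA[d]dddddd…
gen 2: q2 h=20  …dddddd[A]Addddd…
gen 3: q2 h=19  …dddddd[d]dAdddd…
gen 4: q0 h=20  …dddddA[d]Addddd…
gen 5: q1 h=21  …ddddAA[A]dddddd…
gen 6: q2 h=20  …dddddA[A]dddddd…
gen 7: q2 h=19  …dddddd[A]dddddd…
gen 8: q2 h=18  …dddddd[d]dddddd…
gen 9: q0 h=19  …dddddA[d]dddddd…
gen 10: q1 h=20  …ddddAA[d]dddddd…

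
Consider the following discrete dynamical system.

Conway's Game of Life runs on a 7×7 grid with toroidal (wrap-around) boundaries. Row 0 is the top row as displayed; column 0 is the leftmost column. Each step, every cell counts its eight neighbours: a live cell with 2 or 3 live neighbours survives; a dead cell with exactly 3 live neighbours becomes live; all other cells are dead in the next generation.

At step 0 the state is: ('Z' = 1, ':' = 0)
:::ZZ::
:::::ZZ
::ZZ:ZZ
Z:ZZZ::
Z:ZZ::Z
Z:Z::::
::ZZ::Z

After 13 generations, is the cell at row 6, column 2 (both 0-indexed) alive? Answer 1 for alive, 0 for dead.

t=0: :::ZZ::
:::::ZZ
::ZZ:ZZ
Z:ZZZ::
Z:ZZ::Z
Z:Z::::
::ZZ::Z
t=1: ::ZZZ:Z
::Z:::Z
ZZZ::::
Z::::::
Z:::Z:Z
Z::::::
:ZZ:Z::
t=2: Z:::Z::
:::::ZZ
Z:Z:::Z
:::::::
ZZ::::Z
Z::Z:ZZ
ZZZ:ZZ:
t=3: Z::ZZ::
:Z:::Z:
Z::::ZZ
:::::::
:Z:::Z:
:::Z:::
::Z::::
t=4: :ZZZZ::
:Z:::Z:
Z::::ZZ
Z::::Z:
:::::::
::Z::::
::Z:Z::
t=5: :Z::ZZ:
:Z:Z:Z:
ZZ::ZZ:
Z::::Z:
:::::::
:::Z:::
::::Z::
t=6: ::ZZ:Z:
:Z:Z:::
ZZZ::Z:
ZZ::ZZ:
:::::::
:::::::
:::ZZZ:
t=7: :::::Z:
Z::Z::Z
:::Z:Z:
Z:Z:ZZ:
:::::::
::::Z::
::ZZ:Z:
t=8: ::ZZ:Z:
:::::ZZ
ZZZZ:Z:
:::ZZZZ
:::ZZZ:
:::ZZ::
:::Z:Z:
t=9: ::ZZ:Z:
Z::::Z:
ZZZZ:::
ZZ:::::
::Z:::Z
::Z::::
:::::Z:
t=10: :::::Z:
Z::::::
::Z::::
:::Z::Z
Z:Z::::
:::::::
::ZZZ::
t=11: :::ZZ::
:::::::
:::::::
:ZZZ:::
:::::::
:ZZ::::
:::ZZ::
t=12: :::ZZ::
:::::::
::Z::::
::Z::::
:::Z:::
::ZZ:::
::::Z::
t=13: :::ZZ::
:::Z:::
:::::::
::ZZ:::
:::Z:::
::ZZZ::
::Z:Z::

1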